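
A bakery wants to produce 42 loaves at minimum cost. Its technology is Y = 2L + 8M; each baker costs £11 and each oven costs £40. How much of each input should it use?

L* = 0, M* = 5.25

The inputs are perfect substitutes, so the firm uses whichever has the lower cost per unit of output.
Cost per unit of output via L is w/2 = 5.5; via M it is r/8 = 5. M is cheaper.
Producing Y = 42 with M alone: L = 0, M = 5.25.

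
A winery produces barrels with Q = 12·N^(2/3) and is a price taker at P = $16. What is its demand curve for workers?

N(w) = 2097152/w³

MP_N = (2/3)·12·N^(-1/3) = 8·N^(-1/3).
Setting P·MP_N = w: 128·N^(-1/3) = w.
Solving for N: N^(-1/3) = w/128, so N = (128/w)^(3).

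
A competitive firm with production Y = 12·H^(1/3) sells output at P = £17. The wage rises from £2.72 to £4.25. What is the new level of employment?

H* = 64

From P·MP_H = w with MP_H = 4·H^(-2/3), the labor demand is H(w) = (68/w)^(3/2).
At w = 2.72: H = 125. At w = 4.25: H = 64.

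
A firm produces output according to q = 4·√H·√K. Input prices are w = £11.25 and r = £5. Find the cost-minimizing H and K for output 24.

H* = 4, K* = 9

Cost minimization requires the marginal rate of technical substitution to equal the input-price ratio: MP_H/MP_K = w/r.
Here MP_H/MP_K = (1/2)·(K/H)/(1/2) = (K/H). Setting this equal to 11.25/5 = 2.25 gives K = 2.25H.
Substituting into q = 24: 4·H^(1/2)·(2.25H)^(1/2) = 24.
Solving, H = 4 and K = 9.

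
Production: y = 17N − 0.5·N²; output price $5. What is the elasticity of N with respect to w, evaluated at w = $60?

From P·MP_N = w with MP_N = 17 − N, labor demand is N(w) = 17 − w/5.
dN/dw = −1/(5) = -0.2.
At w = 60, N = 5, so ε = (dN/dw)·(w/N) = (-0.2)·(60/5) = -2.4.

ε = -2.4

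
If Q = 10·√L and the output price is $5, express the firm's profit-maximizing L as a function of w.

MP_L = (1/2)·10·L^(-1/2) = 5·L^(-1/2).
Setting P·MP_L = w: 25·L^(-1/2) = w.
Solving for L: L^(-1/2) = w/25, so L = (25/w)^(2).

L(w) = 625/w²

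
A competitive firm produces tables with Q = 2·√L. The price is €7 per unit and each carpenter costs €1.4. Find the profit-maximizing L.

L* = 25

MP_L = (1/2)·2·L^(-1/2) = L^(-1/2).
Profit maximization for a price taker requires P·MP_L = w: 7·L^(-1/2) = 1.4.
So L^(-1/2) = 0.2, which gives L = 25.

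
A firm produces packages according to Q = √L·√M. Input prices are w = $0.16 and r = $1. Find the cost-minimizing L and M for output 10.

Cost minimization requires the marginal rate of technical substitution to equal the input-price ratio: MP_L/MP_M = w/r.
Here MP_L/MP_M = (1/2)·(M/L)/(1/2) = (M/L). Setting this equal to 0.16/1 = 0.16 gives M = 0.16L.
Substituting into Q = 10: L^(1/2)·(0.16L)^(1/2) = 10.
Solving, L = 25 and M = 4.

L* = 25, M* = 4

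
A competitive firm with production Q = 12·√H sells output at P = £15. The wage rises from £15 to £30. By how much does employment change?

From P·MP_H = w with MP_H = 6·H^(-1/2), the labor demand is H(w) = (90/w)^(2).
At w = 15: H = 36. At w = 30: H = 9.
ΔH = 9 − 36 = -27.

ΔH = -27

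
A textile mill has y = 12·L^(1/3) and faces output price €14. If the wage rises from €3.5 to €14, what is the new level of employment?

From P·MP_L = w with MP_L = 4·L^(-2/3), the labor demand is L(w) = (56/w)^(3/2).
At w = 3.5: L = 64. At w = 14: L = 8.

L* = 8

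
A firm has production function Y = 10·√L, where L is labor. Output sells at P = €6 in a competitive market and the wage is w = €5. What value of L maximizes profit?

L* = 36

MP_L = (1/2)·10·L^(-1/2) = 5·L^(-1/2).
Profit maximization for a price taker requires P·MP_L = w: 6·5·L^(-1/2) = 5.
So L^(-1/2) = 1/6, which gives L = 36.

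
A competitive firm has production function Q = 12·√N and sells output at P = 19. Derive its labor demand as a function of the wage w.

MP_N = (1/2)·12·N^(-1/2) = 6·N^(-1/2).
Setting P·MP_N = w: 114·N^(-1/2) = w.
Solving for N: N^(-1/2) = w/114, so N = (114/w)^(2).

N(w) = 12996/w²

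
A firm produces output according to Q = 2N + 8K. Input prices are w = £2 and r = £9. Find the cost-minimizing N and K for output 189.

N* = 94.5, K* = 0

The inputs are perfect substitutes, so the firm uses whichever has the lower cost per unit of output.
Cost per unit of output via N is w/2 = 1; via K it is r/8 = 1.125. N is cheaper.
Producing Q = 189 with N alone: N = 94.5, K = 0.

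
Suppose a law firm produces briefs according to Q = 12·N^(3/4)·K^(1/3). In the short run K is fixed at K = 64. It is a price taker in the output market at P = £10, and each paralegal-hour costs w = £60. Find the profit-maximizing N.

With K = 64, MP_N = (3/4)·12·N^(-1/4)·64^(1/3) = 36·N^(-1/4).
Profit maximization for a price taker requires P·MP_N = w: 10·36·N^(-1/4) = 60.
So N^(-1/4) = 1/6, which gives N = 1296.

N* = 1296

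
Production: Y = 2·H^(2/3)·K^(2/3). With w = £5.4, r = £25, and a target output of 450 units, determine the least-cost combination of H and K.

Cost minimization requires the marginal rate of technical substitution to equal the input-price ratio: MP_H/MP_K = w/r.
Here MP_H/MP_K = (2/3)·(K/H)/(2/3) = (K/H). Setting this equal to 5.4/25 = 0.216 gives K = 0.216H.
Substituting into Y = 450: 2·H^(2/3)·(0.216H)^(2/3) = 450.
Solving, H = 125 and K = 27.

H* = 125, K* = 27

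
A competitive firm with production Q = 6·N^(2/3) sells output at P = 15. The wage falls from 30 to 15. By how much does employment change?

ΔN = 56

From P·MP_N = w with MP_N = 4·N^(-1/3), the labor demand is N(w) = (60/w)^(3).
At w = 30: N = 8. At w = 15: N = 64.
ΔN = 64 − 8 = 56.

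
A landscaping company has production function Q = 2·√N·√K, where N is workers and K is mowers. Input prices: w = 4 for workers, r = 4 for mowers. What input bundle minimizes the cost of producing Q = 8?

Cost minimization requires the marginal rate of technical substitution to equal the input-price ratio: MP_N/MP_K = w/r.
Here MP_N/MP_K = (1/2)·(K/N)/(1/2) = (K/N). Setting this equal to 4/4 = 1 gives K = N.
Substituting into Q = 8: 2·N^(1/2)·(N)^(1/2) = 8.
Solving, N = 4 and K = 4.

N* = 4, K* = 4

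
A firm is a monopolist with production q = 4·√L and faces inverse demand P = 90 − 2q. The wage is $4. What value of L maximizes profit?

Marginal revenue from the inverse demand is MR = 90 − 4q.
The marginal product is MP_L = 2·L^(-1/2).
A monopolist hires until marginal revenue product equals the wage: MR·MP_L = w.
At L, q = 4·√L. Substituting and solving: (90 − 16·√L)·2·L^(-1/2) = 4 gives L = 25.

L* = 25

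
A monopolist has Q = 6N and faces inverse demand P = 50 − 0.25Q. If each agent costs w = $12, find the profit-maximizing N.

N* = 16

Marginal revenue from the inverse demand is MR = 50 − 0.5Q.
The marginal product is MP_N = 6.
A monopolist hires until marginal revenue product equals the wage: MR·MP_N = w.
(50 − 3N)·6 = 12, so N = 16.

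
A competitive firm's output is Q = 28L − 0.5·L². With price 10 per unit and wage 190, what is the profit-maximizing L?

The marginal product of L is MP_L = 28 − L.
A price-taking firm hires until the value of the marginal product equals the wage: P·MP_L = w, so 10·(28 − L) = 190.
Then 28 − L = 19, giving L = 9.

L* = 9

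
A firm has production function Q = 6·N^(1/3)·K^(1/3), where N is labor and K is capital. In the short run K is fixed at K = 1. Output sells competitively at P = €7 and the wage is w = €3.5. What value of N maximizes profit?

With K = 1, MP_N = (1/3)·6·N^(-2/3)·1^(1/3) = 2·N^(-2/3).
Profit maximization for a price taker requires P·MP_N = w: 7·2·N^(-2/3) = 3.5.
So N^(-2/3) = 0.25, which gives N = 8.

N* = 8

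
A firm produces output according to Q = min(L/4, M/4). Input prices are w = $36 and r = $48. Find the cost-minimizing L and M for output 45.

With a fixed-proportions technology, the cost-minimizing bundle uses no slack in either input: L/4 = M/4 = Q.
So L = 4·45 = 180 and M = 4·45 = 180.

L* = 180, M* = 180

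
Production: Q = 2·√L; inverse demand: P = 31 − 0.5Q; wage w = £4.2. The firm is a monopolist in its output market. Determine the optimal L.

Marginal revenue from the inverse demand is MR = 31 − Q.
The marginal product is MP_L = L^(-1/2).
A monopolist hires until marginal revenue product equals the wage: MR·MP_L = w.
At L, Q = 2·√L. Substituting and solving: (31 − 2·√L)·L^(-1/2) = 4.2 gives L = 25.

L* = 25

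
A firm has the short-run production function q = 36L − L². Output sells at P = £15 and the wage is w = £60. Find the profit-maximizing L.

The marginal product of L is MP_L = 36 − 2L.
A price-taking firm hires until the value of the marginal product equals the wage: P·MP_L = w, so 15·(36 − 2L) = 60.
Then 36 − 2L = 4, giving L = 16.

L* = 16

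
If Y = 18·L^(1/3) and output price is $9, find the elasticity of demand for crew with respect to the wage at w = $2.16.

ε = -1.5

MP_L = (1/3)·18·L^(-2/3), so P·MP_L = w gives 54·L^(-2/3) = w.
Solving, L(w) = (54/w)^(3/2). This is a constant-elasticity form: L ∝ w^(−3/2), so ε = −3/2.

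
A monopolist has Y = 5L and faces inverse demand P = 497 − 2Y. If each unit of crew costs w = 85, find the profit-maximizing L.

Marginal revenue from the inverse demand is MR = 497 − 4Y.
The marginal product is MP_L = 5.
A monopolist hires until marginal revenue product equals the wage: MR·MP_L = w.
(497 − 20L)·5 = 85, so L = 24.

L* = 24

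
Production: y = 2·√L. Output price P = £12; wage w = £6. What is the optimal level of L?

MP_L = (1/2)·2·L^(-1/2) = L^(-1/2).
Profit maximization for a price taker requires P·MP_L = w: 12·L^(-1/2) = 6.
So L^(-1/2) = 0.5, which gives L = 4.

L* = 4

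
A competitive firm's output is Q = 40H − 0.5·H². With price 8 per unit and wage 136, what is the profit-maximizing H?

The marginal product of H is MP_H = 40 − H.
A price-taking firm hires until the value of the marginal product equals the wage: P·MP_H = w, so 8·(40 − H) = 136.
Then 40 − H = 17, giving H = 23.

H* = 23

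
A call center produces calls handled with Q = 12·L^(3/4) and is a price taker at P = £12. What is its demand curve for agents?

MP_L = (3/4)·12·L^(-1/4) = 9·L^(-1/4).
Setting P·MP_L = w: 108·L^(-1/4) = w.
Solving for L: L^(-1/4) = w/108, so L = (108/w)^(4).

L(w) = (108/w)^(4)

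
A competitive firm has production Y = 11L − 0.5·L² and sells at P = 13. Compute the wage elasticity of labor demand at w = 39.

From P·MP_L = w with MP_L = 11 − L, labor demand is L(w) = 11 − w/13.
dL/dw = −1/(13) = -1/13.
At w = 39, L = 8, so ε = (dL/dw)·(w/L) = (-1/13)·(39/8) = -0.375.

ε = -0.375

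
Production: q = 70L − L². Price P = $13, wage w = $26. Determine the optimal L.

The marginal product of L is MP_L = 70 − 2L.
A price-taking firm hires until the value of the marginal product equals the wage: P·MP_L = w, so 13·(70 − 2L) = 26.
Then 70 − 2L = 2, giving L = 34.

L* = 34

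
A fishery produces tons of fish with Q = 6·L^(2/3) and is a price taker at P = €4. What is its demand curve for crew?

L(w) = 4096/w³

MP_L = (2/3)·6·L^(-1/3) = 4·L^(-1/3).
Setting P·MP_L = w: 16·L^(-1/3) = w.
Solving for L: L^(-1/3) = w/16, so L = (16/w)^(3).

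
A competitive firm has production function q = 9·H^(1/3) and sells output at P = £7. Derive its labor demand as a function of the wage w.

MP_H = (1/3)·9·H^(-2/3) = 3·H^(-2/3).
Setting P·MP_H = w: 21·H^(-2/3) = w.
Solving for H: H^(-2/3) = w/21, so H = (21/w)^(3/2).

H(w) = (21/w)^(3/2)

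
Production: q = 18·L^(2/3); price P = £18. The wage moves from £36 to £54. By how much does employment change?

ΔL = -152

From P·MP_L = w with MP_L = 12·L^(-1/3), the labor demand is L(w) = (216/w)^(3).
At w = 36: L = 216. At w = 54: L = 64.
ΔL = 64 − 216 = -152.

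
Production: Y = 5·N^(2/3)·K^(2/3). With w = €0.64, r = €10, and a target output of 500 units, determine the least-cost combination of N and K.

N* = 125, K* = 8

Cost minimization requires the marginal rate of technical substitution to equal the input-price ratio: MP_N/MP_K = w/r.
Here MP_N/MP_K = (2/3)·(K/N)/(2/3) = (K/N). Setting this equal to 0.64/10 = 0.064 gives K = 0.064N.
Substituting into Y = 500: 5·N^(2/3)·(0.064N)^(2/3) = 500.
Solving, N = 125 and K = 8.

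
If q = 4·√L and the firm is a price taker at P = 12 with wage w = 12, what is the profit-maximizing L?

L* = 4

MP_L = (1/2)·4·L^(-1/2) = 2·L^(-1/2).
Profit maximization for a price taker requires P·MP_L = w: 12·2·L^(-1/2) = 12.
So L^(-1/2) = 0.5, which gives L = 4.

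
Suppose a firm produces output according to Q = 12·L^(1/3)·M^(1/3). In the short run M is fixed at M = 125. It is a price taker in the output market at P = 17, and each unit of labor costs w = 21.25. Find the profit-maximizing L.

L* = 64

With M = 125, MP_L = (1/3)·12·L^(-2/3)·125^(1/3) = 20·L^(-2/3).
Profit maximization for a price taker requires P·MP_L = w: 17·20·L^(-2/3) = 21.25.
So L^(-2/3) = 0.0625, which gives L = 64.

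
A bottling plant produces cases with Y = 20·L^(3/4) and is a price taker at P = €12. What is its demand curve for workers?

L(w) = (180/w)^(4)

MP_L = (3/4)·20·L^(-1/4) = 15·L^(-1/4).
Setting P·MP_L = w: 180·L^(-1/4) = w.
Solving for L: L^(-1/4) = w/180, so L = (180/w)^(4).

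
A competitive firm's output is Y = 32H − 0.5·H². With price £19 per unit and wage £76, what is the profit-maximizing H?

H* = 28

The marginal product of H is MP_H = 32 − H.
A price-taking firm hires until the value of the marginal product equals the wage: P·MP_H = w, so 19·(32 − H) = 76.
Then 32 − H = 4, giving H = 28.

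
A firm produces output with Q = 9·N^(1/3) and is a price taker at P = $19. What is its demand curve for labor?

N(w) = (57/w)^(3/2)

MP_N = (1/3)·9·N^(-2/3) = 3·N^(-2/3).
Setting P·MP_N = w: 57·N^(-2/3) = w.
Solving for N: N^(-2/3) = w/57, so N = (57/w)^(3/2).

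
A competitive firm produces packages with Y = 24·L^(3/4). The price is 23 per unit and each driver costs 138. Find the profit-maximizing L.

L* = 81

MP_L = (3/4)·24·L^(-1/4) = 18·L^(-1/4).
Profit maximization for a price taker requires P·MP_L = w: 23·18·L^(-1/4) = 138.
So L^(-1/4) = 1/3, which gives L = 81.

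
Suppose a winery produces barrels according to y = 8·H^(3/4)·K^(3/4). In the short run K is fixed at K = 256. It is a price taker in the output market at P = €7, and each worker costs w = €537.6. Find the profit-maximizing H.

H* = 625

With K = 256, MP_H = (3/4)·8·H^(-1/4)·256^(3/4) = 384·H^(-1/4).
Profit maximization for a price taker requires P·MP_H = w: 7·384·H^(-1/4) = 537.6.
So H^(-1/4) = 0.2, which gives H = 625.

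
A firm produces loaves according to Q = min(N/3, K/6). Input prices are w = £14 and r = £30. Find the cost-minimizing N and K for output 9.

N* = 27, K* = 54

With a fixed-proportions technology, the cost-minimizing bundle uses no slack in either input: N/3 = K/6 = Q.
So N = 3·9 = 27 and K = 6·9 = 54.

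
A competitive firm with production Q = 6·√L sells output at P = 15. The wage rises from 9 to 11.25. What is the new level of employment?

L* = 16

From P·MP_L = w with MP_L = 3·L^(-1/2), the labor demand is L(w) = (45/w)^(2).
At w = 9: L = 25. At w = 11.25: L = 16.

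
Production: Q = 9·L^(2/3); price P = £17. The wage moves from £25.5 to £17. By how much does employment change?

ΔL = 152

From P·MP_L = w with MP_L = 6·L^(-1/3), the labor demand is L(w) = (102/w)^(3).
At w = 25.5: L = 64. At w = 17: L = 216.
ΔL = 216 − 64 = 152.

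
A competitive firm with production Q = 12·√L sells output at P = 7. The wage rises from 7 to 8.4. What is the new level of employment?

L* = 25

From P·MP_L = w with MP_L = 6·L^(-1/2), the labor demand is L(w) = (42/w)^(2).
At w = 7: L = 36. At w = 8.4: L = 25.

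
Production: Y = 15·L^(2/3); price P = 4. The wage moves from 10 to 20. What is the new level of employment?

From P·MP_L = w with MP_L = 10·L^(-1/3), the labor demand is L(w) = (40/w)^(3).
At w = 10: L = 64. At w = 20: L = 8.

L* = 8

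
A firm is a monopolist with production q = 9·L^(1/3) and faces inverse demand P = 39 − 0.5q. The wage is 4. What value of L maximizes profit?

Marginal revenue from the inverse demand is MR = 39 − q.
The marginal product is MP_L = 3·L^(-2/3).
A monopolist hires until marginal revenue product equals the wage: MR·MP_L = w.
At L, q = 9·L^(1/3). Substituting and solving: (39 − 9·L^(1/3))·3·L^(-2/3) = 4 gives L = 27.

L* = 27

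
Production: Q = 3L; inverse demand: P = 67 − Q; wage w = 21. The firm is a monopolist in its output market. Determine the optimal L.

Marginal revenue from the inverse demand is MR = 67 − 2Q.
The marginal product is MP_L = 3.
A monopolist hires until marginal revenue product equals the wage: MR·MP_L = w.
(67 − 6L)·3 = 21, so L = 10.

L* = 10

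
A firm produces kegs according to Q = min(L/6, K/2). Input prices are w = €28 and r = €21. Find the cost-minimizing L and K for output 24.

With a fixed-proportions technology, the cost-minimizing bundle uses no slack in either input: L/6 = K/2 = Q.
So L = 6·24 = 144 and K = 2·24 = 48.

L* = 144, K* = 48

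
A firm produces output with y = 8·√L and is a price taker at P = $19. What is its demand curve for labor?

MP_L = (1/2)·8·L^(-1/2) = 4·L^(-1/2).
Setting P·MP_L = w: 76·L^(-1/2) = w.
Solving for L: L^(-1/2) = w/76, so L = (76/w)^(2).

L(w) = 5776/w²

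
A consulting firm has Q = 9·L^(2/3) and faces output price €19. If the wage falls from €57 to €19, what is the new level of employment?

L* = 216

From P·MP_L = w with MP_L = 6·L^(-1/3), the labor demand is L(w) = (114/w)^(3).
At w = 57: L = 8. At w = 19: L = 216.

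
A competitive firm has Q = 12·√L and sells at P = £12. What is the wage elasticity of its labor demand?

MP_L = (1/2)·12·L^(-1/2), so P·MP_L = w gives 72·L^(-1/2) = w.
Solving, L(w) = (72/w)^(2). This is a constant-elasticity form: L ∝ w^(−2), so ε = −2.

ε = -2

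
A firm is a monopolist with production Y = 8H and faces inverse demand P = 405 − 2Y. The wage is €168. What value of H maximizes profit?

Marginal revenue from the inverse demand is MR = 405 − 4Y.
The marginal product is MP_H = 8.
A monopolist hires until marginal revenue product equals the wage: MR·MP_H = w.
(405 − 32H)·8 = 168, so H = 12.

H* = 12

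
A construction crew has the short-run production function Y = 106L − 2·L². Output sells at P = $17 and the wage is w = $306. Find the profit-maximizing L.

The marginal product of L is MP_L = 106 − 4L.
A price-taking firm hires until the value of the marginal product equals the wage: P·MP_L = w, so 17·(106 − 4L) = 306.
Then 106 − 4L = 18, giving L = 22.

L* = 22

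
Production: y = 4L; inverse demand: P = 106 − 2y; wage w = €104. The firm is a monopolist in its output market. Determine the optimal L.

Marginal revenue from the inverse demand is MR = 106 − 4y.
The marginal product is MP_L = 4.
A monopolist hires until marginal revenue product equals the wage: MR·MP_L = w.
(106 − 16L)·4 = 104, so L = 5.

L* = 5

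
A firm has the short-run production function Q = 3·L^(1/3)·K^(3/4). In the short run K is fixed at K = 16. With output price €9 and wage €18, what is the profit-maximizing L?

With K = 16, MP_L = (1/3)·3·L^(-2/3)·16^(3/4) = 8·L^(-2/3).
Profit maximization for a price taker requires P·MP_L = w: 9·8·L^(-2/3) = 18.
So L^(-2/3) = 0.25, which gives L = 8.

L* = 8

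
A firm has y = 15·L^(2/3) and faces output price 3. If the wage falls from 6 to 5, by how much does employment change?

From P·MP_L = w with MP_L = 10·L^(-1/3), the labor demand is L(w) = (30/w)^(3).
At w = 6: L = 125. At w = 5: L = 216.
ΔL = 216 − 125 = 91.

ΔL = 91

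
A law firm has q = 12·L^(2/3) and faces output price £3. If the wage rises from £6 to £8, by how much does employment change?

ΔL = -37

From P·MP_L = w with MP_L = 8·L^(-1/3), the labor demand is L(w) = (24/w)^(3).
At w = 6: L = 64. At w = 8: L = 27.
ΔL = 27 − 64 = -37.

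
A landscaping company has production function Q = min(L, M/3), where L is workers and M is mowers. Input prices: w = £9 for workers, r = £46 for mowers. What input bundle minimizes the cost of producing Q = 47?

L* = 47, M* = 141

With a fixed-proportions technology, the cost-minimizing bundle uses no slack in either input: L = M/3 = Q.
So L = 47 and M = 3·47 = 141.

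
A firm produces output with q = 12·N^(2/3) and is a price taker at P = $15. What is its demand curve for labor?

N(w) = 1728000/w³

MP_N = (2/3)·12·N^(-1/3) = 8·N^(-1/3).
Setting P·MP_N = w: 120·N^(-1/3) = w.
Solving for N: N^(-1/3) = w/120, so N = (120/w)^(3).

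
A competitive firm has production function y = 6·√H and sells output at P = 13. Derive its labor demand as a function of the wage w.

MP_H = (1/2)·6·H^(-1/2) = 3·H^(-1/2).
Setting P·MP_H = w: 39·H^(-1/2) = w.
Solving for H: H^(-1/2) = w/39, so H = (39/w)^(2).

H(w) = 1521/w²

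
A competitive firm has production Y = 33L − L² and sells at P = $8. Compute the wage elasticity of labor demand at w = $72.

From P·MP_L = w with MP_L = 33 − 2L, labor demand is L(w) = (33 − w/8)/2.
dL/dw = −1/(16) = -0.0625.
At w = 72, L = 12, so ε = (dL/dw)·(w/L) = (-0.0625)·(72/12) = -0.375.

ε = -0.375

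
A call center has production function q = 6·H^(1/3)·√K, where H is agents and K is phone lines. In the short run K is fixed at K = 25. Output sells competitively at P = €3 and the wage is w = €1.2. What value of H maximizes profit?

With K = 25, MP_H = (1/3)·6·H^(-2/3)·25^(1/2) = 10·H^(-2/3).
Profit maximization for a price taker requires P·MP_H = w: 3·10·H^(-2/3) = 1.2.
So H^(-2/3) = 0.04, which gives H = 125.

H* = 125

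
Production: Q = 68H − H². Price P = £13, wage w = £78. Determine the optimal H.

The marginal product of H is MP_H = 68 − 2H.
A price-taking firm hires until the value of the marginal product equals the wage: P·MP_H = w, so 13·(68 − 2H) = 78.
Then 68 − 2H = 6, giving H = 31.

H* = 31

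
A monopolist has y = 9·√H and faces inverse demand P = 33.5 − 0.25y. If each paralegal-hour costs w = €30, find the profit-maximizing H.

H* = 9

Marginal revenue from the inverse demand is MR = 33.5 − 0.5y.
The marginal product is MP_H = 4.5·H^(-1/2).
A monopolist hires until marginal revenue product equals the wage: MR·MP_H = w.
At H, y = 9·√H. Substituting and solving: (33.5 − 4.5·√H)·4.5·H^(-1/2) = 30 gives H = 9.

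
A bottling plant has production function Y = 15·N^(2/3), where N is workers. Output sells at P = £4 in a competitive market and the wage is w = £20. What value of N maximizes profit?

N* = 8

MP_N = (2/3)·15·N^(-1/3) = 10·N^(-1/3).
Profit maximization for a price taker requires P·MP_N = w: 4·10·N^(-1/3) = 20.
So N^(-1/3) = 0.5, which gives N = 8.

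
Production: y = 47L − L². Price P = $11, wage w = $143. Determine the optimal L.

L* = 17

The marginal product of L is MP_L = 47 − 2L.
A price-taking firm hires until the value of the marginal product equals the wage: P·MP_L = w, so 11·(47 − 2L) = 143.
Then 47 − 2L = 13, giving L = 17.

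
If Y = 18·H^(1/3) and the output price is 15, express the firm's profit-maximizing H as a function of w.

H(w) = (90/w)^(3/2)

MP_H = (1/3)·18·H^(-2/3) = 6·H^(-2/3).
Setting P·MP_H = w: 90·H^(-2/3) = w.
Solving for H: H^(-2/3) = w/90, so H = (90/w)^(3/2).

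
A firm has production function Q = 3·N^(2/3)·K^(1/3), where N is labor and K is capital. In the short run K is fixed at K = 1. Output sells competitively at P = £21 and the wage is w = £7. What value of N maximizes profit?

With K = 1, MP_N = (2/3)·3·N^(-1/3)·1^(1/3) = 2·N^(-1/3).
Profit maximization for a price taker requires P·MP_N = w: 21·2·N^(-1/3) = 7.
So N^(-1/3) = 1/6, which gives N = 216.

N* = 216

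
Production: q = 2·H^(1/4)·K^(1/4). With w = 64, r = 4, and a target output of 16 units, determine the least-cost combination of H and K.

Cost minimization requires the marginal rate of technical substitution to equal the input-price ratio: MP_H/MP_K = w/r.
Here MP_H/MP_K = (1/4)·(K/H)/(1/4) = (K/H). Setting this equal to 64/4 = 16 gives K = 16H.
Substituting into q = 16: 2·H^(1/4)·(16H)^(1/4) = 16.
Solving, H = 16 and K = 256.

H* = 16, K* = 256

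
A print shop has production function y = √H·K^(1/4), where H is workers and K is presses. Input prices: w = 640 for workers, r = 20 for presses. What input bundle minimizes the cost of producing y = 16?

H* = 16, K* = 256

Cost minimization requires the marginal rate of technical substitution to equal the input-price ratio: MP_H/MP_K = w/r.
Here MP_H/MP_K = (1/2)·(K/H)/(1/4) = 2·(K/H). Setting this equal to 640/20 = 32 gives K = 16H.
Substituting into y = 16: H^(1/2)·(16H)^(1/4) = 16.
Solving, H = 16 and K = 256.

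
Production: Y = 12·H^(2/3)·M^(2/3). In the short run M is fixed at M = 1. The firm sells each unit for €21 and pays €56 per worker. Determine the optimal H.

H* = 27

With M = 1, MP_H = (2/3)·12·H^(-1/3)·1^(2/3) = 8·H^(-1/3).
Profit maximization for a price taker requires P·MP_H = w: 21·8·H^(-1/3) = 56.
So H^(-1/3) = 1/3, which gives H = 27.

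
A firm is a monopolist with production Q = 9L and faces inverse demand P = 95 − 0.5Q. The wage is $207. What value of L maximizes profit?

L* = 8

Marginal revenue from the inverse demand is MR = 95 − Q.
The marginal product is MP_L = 9.
A monopolist hires until marginal revenue product equals the wage: MR·MP_L = w.
(95 − 9L)·9 = 207, so L = 8.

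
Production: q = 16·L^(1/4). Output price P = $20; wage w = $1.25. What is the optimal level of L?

MP_L = (1/4)·16·L^(-3/4) = 4·L^(-3/4).
Profit maximization for a price taker requires P·MP_L = w: 20·4·L^(-3/4) = 1.25.
So L^(-3/4) = 0.015625, which gives L = 256.

L* = 256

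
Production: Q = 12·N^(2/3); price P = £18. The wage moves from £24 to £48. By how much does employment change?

ΔN = -189

From P·MP_N = w with MP_N = 8·N^(-1/3), the labor demand is N(w) = (144/w)^(3).
At w = 24: N = 216. At w = 48: N = 27.
ΔN = 27 − 216 = -189.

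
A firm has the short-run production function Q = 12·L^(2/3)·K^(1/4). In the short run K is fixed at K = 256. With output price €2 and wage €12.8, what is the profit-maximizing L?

With K = 256, MP_L = (2/3)·12·L^(-1/3)·256^(1/4) = 32·L^(-1/3).
Profit maximization for a price taker requires P·MP_L = w: 2·32·L^(-1/3) = 12.8.
So L^(-1/3) = 0.2, which gives L = 125.

L* = 125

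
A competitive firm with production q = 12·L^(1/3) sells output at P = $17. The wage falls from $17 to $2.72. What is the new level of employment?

L* = 125

From P·MP_L = w with MP_L = 4·L^(-2/3), the labor demand is L(w) = (68/w)^(3/2).
At w = 17: L = 8. At w = 2.72: L = 125.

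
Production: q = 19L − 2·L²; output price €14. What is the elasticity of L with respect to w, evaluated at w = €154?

From P·MP_L = w with MP_L = 19 − 4L, labor demand is L(w) = (19 − w/14)/4.
dL/dw = −1/(56) = -1/56.
At w = 154, L = 2, so ε = (dL/dw)·(w/L) = (-1/56)·(154/2) = -1.375.

ε = -1.375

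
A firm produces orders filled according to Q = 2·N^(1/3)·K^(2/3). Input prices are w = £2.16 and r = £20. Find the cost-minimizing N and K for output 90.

N* = 125, K* = 27

Cost minimization requires the marginal rate of technical substitution to equal the input-price ratio: MP_N/MP_K = w/r.
Here MP_N/MP_K = (1/3)·(K/N)/(2/3) = 0.5·(K/N). Setting this equal to 2.16/20 = 0.108 gives K = 0.216N.
Substituting into Q = 90: 2·N^(1/3)·(0.216N)^(2/3) = 90.
Solving, N = 125 and K = 27.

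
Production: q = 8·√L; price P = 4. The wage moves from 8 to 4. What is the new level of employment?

From P·MP_L = w with MP_L = 4·L^(-1/2), the labor demand is L(w) = (16/w)^(2).
At w = 8: L = 4. At w = 4: L = 16.

L* = 16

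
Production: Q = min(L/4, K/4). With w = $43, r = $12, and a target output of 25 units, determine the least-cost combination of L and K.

With a fixed-proportions technology, the cost-minimizing bundle uses no slack in either input: L/4 = K/4 = Q.
So L = 4·25 = 100 and K = 4·25 = 100.

L* = 100, K* = 100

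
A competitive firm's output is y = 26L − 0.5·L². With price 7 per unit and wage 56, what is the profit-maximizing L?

The marginal product of L is MP_L = 26 − L.
A price-taking firm hires until the value of the marginal product equals the wage: P·MP_L = w, so 7·(26 − L) = 56.
Then 26 − L = 8, giving L = 18.

L* = 18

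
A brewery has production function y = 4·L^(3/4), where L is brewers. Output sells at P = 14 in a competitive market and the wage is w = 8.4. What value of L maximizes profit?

L* = 625

MP_L = (3/4)·4·L^(-1/4) = 3·L^(-1/4).
Profit maximization for a price taker requires P·MP_L = w: 14·3·L^(-1/4) = 8.4.
So L^(-1/4) = 0.2, which gives L = 625.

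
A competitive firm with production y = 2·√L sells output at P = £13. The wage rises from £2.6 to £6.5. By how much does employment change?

From P·MP_L = w with MP_L = L^(-1/2), the labor demand is L(w) = (13/w)^(2).
At w = 2.6: L = 25. At w = 6.5: L = 4.
ΔL = 4 − 25 = -21.

ΔL = -21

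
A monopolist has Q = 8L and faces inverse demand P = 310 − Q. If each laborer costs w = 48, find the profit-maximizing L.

L* = 19

Marginal revenue from the inverse demand is MR = 310 − 2Q.
The marginal product is MP_L = 8.
A monopolist hires until marginal revenue product equals the wage: MR·MP_L = w.
(310 − 16L)·8 = 48, so L = 19.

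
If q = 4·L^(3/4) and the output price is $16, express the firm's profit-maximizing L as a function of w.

MP_L = (3/4)·4·L^(-1/4) = 3·L^(-1/4).
Setting P·MP_L = w: 48·L^(-1/4) = w.
Solving for L: L^(-1/4) = w/48, so L = (48/w)^(4).

L(w) = 5308416/w^(4)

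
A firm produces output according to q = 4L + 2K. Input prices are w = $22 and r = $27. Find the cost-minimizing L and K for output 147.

The inputs are perfect substitutes, so the firm uses whichever has the lower cost per unit of output.
Cost per unit of output via L is w/4 = 5.5; via K it is r/2 = 13.5. L is cheaper.
Producing q = 147 with L alone: L = 36.75, K = 0.

L* = 36.75, K* = 0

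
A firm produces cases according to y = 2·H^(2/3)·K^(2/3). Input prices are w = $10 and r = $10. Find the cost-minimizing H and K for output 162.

Cost minimization requires the marginal rate of technical substitution to equal the input-price ratio: MP_H/MP_K = w/r.
Here MP_H/MP_K = (2/3)·(K/H)/(2/3) = (K/H). Setting this equal to 10/10 = 1 gives K = H.
Substituting into y = 162: 2·H^(2/3)·(H)^(2/3) = 162.
Solving, H = 27 and K = 27.

H* = 27, K* = 27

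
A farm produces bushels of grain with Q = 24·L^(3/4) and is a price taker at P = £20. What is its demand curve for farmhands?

MP_L = (3/4)·24·L^(-1/4) = 18·L^(-1/4).
Setting P·MP_L = w: 360·L^(-1/4) = w.
Solving for L: L^(-1/4) = w/360, so L = (360/w)^(4).

L(w) = (360/w)^(4)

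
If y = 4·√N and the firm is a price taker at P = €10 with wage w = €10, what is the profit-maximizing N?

N* = 4

MP_N = (1/2)·4·N^(-1/2) = 2·N^(-1/2).
Profit maximization for a price taker requires P·MP_N = w: 10·2·N^(-1/2) = 10.
So N^(-1/2) = 0.5, which gives N = 4.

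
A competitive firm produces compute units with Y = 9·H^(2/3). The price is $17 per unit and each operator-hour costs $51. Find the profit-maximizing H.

H* = 8

MP_H = (2/3)·9·H^(-1/3) = 6·H^(-1/3).
Profit maximization for a price taker requires P·MP_H = w: 17·6·H^(-1/3) = 51.
So H^(-1/3) = 0.5, which gives H = 8.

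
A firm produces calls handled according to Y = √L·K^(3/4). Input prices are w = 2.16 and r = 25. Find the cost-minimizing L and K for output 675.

L* = 625, K* = 81

Cost minimization requires the marginal rate of technical substitution to equal the input-price ratio: MP_L/MP_K = w/r.
Here MP_L/MP_K = (1/2)·(K/L)/(3/4) = (2/3)·(K/L). Setting this equal to 2.16/25 = 0.0864 gives K = 0.1296L.
Substituting into Y = 675: L^(1/2)·(0.1296L)^(3/4) = 675.
Solving, L = 625 and K = 81.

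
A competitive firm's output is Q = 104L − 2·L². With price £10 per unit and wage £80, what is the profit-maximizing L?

L* = 24

The marginal product of L is MP_L = 104 − 4L.
A price-taking firm hires until the value of the marginal product equals the wage: P·MP_L = w, so 10·(104 − 4L) = 80.
Then 104 − 4L = 8, giving L = 24.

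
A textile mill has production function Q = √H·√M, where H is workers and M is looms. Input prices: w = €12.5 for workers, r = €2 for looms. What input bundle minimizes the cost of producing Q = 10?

Cost minimization requires the marginal rate of technical substitution to equal the input-price ratio: MP_H/MP_M = w/r.
Here MP_H/MP_M = (1/2)·(M/H)/(1/2) = (M/H). Setting this equal to 12.5/2 = 6.25 gives M = 6.25H.
Substituting into Q = 10: H^(1/2)·(6.25H)^(1/2) = 10.
Solving, H = 4 and M = 25.

H* = 4, M* = 25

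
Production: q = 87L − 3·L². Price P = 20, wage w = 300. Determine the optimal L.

The marginal product of L is MP_L = 87 − 6L.
A price-taking firm hires until the value of the marginal product equals the wage: P·MP_L = w, so 20·(87 − 6L) = 300.
Then 87 − 6L = 15, giving L = 12.

L* = 12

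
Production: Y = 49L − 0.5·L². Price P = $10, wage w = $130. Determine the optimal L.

L* = 36

The marginal product of L is MP_L = 49 − L.
A price-taking firm hires until the value of the marginal product equals the wage: P·MP_L = w, so 10·(49 − L) = 130.
Then 49 − L = 13, giving L = 36.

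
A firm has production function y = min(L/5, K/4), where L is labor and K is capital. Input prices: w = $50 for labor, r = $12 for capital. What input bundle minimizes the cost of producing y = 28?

L* = 140, K* = 112

With a fixed-proportions technology, the cost-minimizing bundle uses no slack in either input: L/5 = K/4 = y.
So L = 5·28 = 140 and K = 4·28 = 112.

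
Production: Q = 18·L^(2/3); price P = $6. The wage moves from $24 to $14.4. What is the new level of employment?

From P·MP_L = w with MP_L = 12·L^(-1/3), the labor demand is L(w) = (72/w)^(3).
At w = 24: L = 27. At w = 14.4: L = 125.

L* = 125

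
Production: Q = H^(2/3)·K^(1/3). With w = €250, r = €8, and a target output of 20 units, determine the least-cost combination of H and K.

Cost minimization requires the marginal rate of technical substitution to equal the input-price ratio: MP_H/MP_K = w/r.
Here MP_H/MP_K = (2/3)·(K/H)/(1/3) = 2·(K/H). Setting this equal to 250/8 = 31.25 gives K = 15.625H.
Substituting into Q = 20: H^(2/3)·(15.625H)^(1/3) = 20.
Solving, H = 8 and K = 125.

H* = 8, K* = 125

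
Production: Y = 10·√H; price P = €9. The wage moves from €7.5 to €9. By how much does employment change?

From P·MP_H = w with MP_H = 5·H^(-1/2), the labor demand is H(w) = (45/w)^(2).
At w = 7.5: H = 36. At w = 9: H = 25.
ΔH = 25 − 36 = -11.

ΔH = -11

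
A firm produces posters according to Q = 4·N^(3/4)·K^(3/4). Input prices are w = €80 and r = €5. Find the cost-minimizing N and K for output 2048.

Cost minimization requires the marginal rate of technical substitution to equal the input-price ratio: MP_N/MP_K = w/r.
Here MP_N/MP_K = (3/4)·(K/N)/(3/4) = (K/N). Setting this equal to 80/5 = 16 gives K = 16N.
Substituting into Q = 2048: 4·N^(3/4)·(16N)^(3/4) = 2048.
Solving, N = 16 and K = 256.

N* = 16, K* = 256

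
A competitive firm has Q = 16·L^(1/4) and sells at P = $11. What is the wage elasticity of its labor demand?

MP_L = (1/4)·16·L^(-3/4), so P·MP_L = w gives 44·L^(-3/4) = w.
Solving, L(w) = (44/w)^(4/3). This is a constant-elasticity form: L ∝ w^(−4/3), so ε = −4/3.

ε = -4/3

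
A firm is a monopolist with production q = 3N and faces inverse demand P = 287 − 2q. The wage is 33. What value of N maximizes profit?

N* = 23

Marginal revenue from the inverse demand is MR = 287 − 4q.
The marginal product is MP_N = 3.
A monopolist hires until marginal revenue product equals the wage: MR·MP_N = w.
(287 − 12N)·3 = 33, so N = 23.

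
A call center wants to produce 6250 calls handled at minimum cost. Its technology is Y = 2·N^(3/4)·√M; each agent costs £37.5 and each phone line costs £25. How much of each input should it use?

N* = 625, M* = 625

Cost minimization requires the marginal rate of technical substitution to equal the input-price ratio: MP_N/MP_M = w/r.
Here MP_N/MP_M = (3/4)·(M/N)/(1/2) = 1.5·(M/N). Setting this equal to 37.5/25 = 1.5 gives M = N.
Substituting into Y = 6250: 2·N^(3/4)·(N)^(1/2) = 6250.
Solving, N = 625 and M = 625.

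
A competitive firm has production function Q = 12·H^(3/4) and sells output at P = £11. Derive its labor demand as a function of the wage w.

MP_H = (3/4)·12·H^(-1/4) = 9·H^(-1/4).
Setting P·MP_H = w: 99·H^(-1/4) = w.
Solving for H: H^(-1/4) = w/99, so H = (99/w)^(4).

H(w) = (99/w)^(4)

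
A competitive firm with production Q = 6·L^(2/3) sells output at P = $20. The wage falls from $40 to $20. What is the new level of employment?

From P·MP_L = w with MP_L = 4·L^(-1/3), the labor demand is L(w) = (80/w)^(3).
At w = 40: L = 8. At w = 20: L = 64.

L* = 64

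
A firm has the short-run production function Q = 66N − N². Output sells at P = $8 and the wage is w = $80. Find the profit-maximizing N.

N* = 28

The marginal product of N is MP_N = 66 − 2N.
A price-taking firm hires until the value of the marginal product equals the wage: P·MP_N = w, so 8·(66 − 2N) = 80.
Then 66 − 2N = 10, giving N = 28.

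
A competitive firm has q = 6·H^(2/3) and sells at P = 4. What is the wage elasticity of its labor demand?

MP_H = (2/3)·6·H^(-1/3), so P·MP_H = w gives 16·H^(-1/3) = w.
Solving, H(w) = (16/w)^(3). This is a constant-elasticity form: H ∝ w^(−3), so ε = −3.

ε = -3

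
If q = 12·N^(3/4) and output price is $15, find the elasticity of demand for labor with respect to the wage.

MP_N = (3/4)·12·N^(-1/4), so P·MP_N = w gives 135·N^(-1/4) = w.
Solving, N(w) = (135/w)^(4). This is a constant-elasticity form: N ∝ w^(−4), so ε = −4.

ε = -4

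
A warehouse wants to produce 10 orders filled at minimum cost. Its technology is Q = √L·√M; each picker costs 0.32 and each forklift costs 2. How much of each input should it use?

L* = 25, M* = 4

Cost minimization requires the marginal rate of technical substitution to equal the input-price ratio: MP_L/MP_M = w/r.
Here MP_L/MP_M = (1/2)·(M/L)/(1/2) = (M/L). Setting this equal to 0.32/2 = 0.16 gives M = 0.16L.
Substituting into Q = 10: L^(1/2)·(0.16L)^(1/2) = 10.
Solving, L = 25 and M = 4.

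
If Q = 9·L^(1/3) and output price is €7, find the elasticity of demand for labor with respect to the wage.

ε = -1.5

MP_L = (1/3)·9·L^(-2/3), so P·MP_L = w gives 21·L^(-2/3) = w.
Solving, L(w) = (21/w)^(3/2). This is a constant-elasticity form: L ∝ w^(−3/2), so ε = −3/2.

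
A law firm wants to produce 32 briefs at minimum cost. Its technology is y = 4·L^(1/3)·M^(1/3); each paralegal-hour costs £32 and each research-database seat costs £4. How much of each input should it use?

L* = 8, M* = 64

Cost minimization requires the marginal rate of technical substitution to equal the input-price ratio: MP_L/MP_M = w/r.
Here MP_L/MP_M = (1/3)·(M/L)/(1/3) = (M/L). Setting this equal to 32/4 = 8 gives M = 8L.
Substituting into y = 32: 4·L^(1/3)·(8L)^(1/3) = 32.
Solving, L = 8 and M = 64.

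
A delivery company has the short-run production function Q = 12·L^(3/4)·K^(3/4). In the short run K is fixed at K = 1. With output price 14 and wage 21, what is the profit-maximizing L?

With K = 1, MP_L = (3/4)·12·L^(-1/4)·1^(3/4) = 9·L^(-1/4).
Profit maximization for a price taker requires P·MP_L = w: 14·9·L^(-1/4) = 21.
So L^(-1/4) = 1/6, which gives L = 1296.

L* = 1296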